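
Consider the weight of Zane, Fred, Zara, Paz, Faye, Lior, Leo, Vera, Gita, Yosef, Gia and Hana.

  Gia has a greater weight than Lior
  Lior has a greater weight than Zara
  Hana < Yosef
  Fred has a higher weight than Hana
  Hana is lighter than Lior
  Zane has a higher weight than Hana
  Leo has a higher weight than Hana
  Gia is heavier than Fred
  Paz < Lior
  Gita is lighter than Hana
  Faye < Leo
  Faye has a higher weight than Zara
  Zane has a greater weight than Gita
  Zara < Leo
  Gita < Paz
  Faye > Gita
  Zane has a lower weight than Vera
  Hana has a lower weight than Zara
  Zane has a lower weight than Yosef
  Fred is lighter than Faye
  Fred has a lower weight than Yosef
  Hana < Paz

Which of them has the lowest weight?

Hana is not least since Gita < Hana; Fred is not least since Hana < Fred; Paz is not least since Hana < Paz; Zane is not least since Gita < Zane; Vera is not least since Zane < Vera; Zara is not least since Hana < Zara; Lior is not least since Paz < Lior; Gia is not least since Fred < Gia; Faye is not least since Gita < Faye; Leo is not least since Faye < Leo; Yosef is not least since Fred < Yosef.
Only Gita has nothing below it, so Gita is the lowest weight.

Gita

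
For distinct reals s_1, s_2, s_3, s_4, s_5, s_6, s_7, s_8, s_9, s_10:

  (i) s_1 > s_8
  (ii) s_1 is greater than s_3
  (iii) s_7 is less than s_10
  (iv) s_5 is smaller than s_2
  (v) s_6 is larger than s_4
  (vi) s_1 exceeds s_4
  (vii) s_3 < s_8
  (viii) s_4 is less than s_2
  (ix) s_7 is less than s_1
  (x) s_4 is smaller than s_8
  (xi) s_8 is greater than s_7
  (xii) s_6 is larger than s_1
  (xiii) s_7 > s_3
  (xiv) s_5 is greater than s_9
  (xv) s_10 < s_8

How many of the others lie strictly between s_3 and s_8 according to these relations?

2

The relations place s_3 below s_8. An element lies strictly between them when it is forced above s_3 and also forced below s_8.
Above s_3: {s_7, s_10, s_1, s_6}. Below s_8: {s_7, s_10, s_4}.
Intersection: {s_7, s_10} — 2.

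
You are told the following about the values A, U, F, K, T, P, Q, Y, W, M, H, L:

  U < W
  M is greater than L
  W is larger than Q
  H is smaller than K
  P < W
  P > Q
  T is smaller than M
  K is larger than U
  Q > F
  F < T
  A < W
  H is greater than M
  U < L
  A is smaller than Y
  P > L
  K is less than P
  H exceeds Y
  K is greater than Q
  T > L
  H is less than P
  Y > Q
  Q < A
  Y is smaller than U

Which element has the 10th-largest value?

Chaining the given pairs: F < Q < A < Y < U < L < T < M < H < K < P < W.
Counting 10 from the largest end gives A.

A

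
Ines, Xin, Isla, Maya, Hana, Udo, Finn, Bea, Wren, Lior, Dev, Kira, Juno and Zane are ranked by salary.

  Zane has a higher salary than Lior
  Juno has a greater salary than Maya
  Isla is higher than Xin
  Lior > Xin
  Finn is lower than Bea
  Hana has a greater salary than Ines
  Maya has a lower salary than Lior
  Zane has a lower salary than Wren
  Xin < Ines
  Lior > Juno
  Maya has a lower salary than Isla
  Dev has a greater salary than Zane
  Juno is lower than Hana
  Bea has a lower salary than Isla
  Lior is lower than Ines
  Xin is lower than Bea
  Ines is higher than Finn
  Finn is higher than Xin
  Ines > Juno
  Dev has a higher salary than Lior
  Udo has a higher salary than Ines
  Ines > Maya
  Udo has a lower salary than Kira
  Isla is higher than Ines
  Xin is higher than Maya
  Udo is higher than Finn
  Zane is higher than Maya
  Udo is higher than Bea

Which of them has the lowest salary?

Xin is not least since Maya < Xin; Finn is not least since Xin < Finn; Juno is not least since Maya < Juno; Lior is not least since Juno < Lior; Bea is not least since Finn < Bea; Ines is not least since Lior < Ines; Zane is not least since Maya < Zane; Udo is not least since Finn < Udo; Kira is not least since Udo < Kira; Hana is not least since Juno < Hana; Dev is not least since Lior < Dev; Isla is not least since Ines < Isla; Wren is not least since Zane < Wren.
Only Maya has nothing below it, so Maya is the lowest salary.

Maya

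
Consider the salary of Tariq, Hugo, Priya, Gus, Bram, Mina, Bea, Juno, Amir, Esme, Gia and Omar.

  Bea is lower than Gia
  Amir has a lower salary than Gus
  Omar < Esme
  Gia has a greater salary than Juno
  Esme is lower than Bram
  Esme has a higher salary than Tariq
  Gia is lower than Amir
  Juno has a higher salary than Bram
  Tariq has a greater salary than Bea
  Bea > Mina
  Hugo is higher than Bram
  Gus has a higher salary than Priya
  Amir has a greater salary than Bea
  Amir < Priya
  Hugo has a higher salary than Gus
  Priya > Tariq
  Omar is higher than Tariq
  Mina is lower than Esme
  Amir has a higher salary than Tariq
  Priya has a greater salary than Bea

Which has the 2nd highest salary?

Gus

The consecutive relations fix a unique order: Mina < Bea < Tariq < Omar < Esme < Bram < Juno < Gia < Amir < Priya < Gus < Hugo.
Counting 2 from the largest end gives Gus.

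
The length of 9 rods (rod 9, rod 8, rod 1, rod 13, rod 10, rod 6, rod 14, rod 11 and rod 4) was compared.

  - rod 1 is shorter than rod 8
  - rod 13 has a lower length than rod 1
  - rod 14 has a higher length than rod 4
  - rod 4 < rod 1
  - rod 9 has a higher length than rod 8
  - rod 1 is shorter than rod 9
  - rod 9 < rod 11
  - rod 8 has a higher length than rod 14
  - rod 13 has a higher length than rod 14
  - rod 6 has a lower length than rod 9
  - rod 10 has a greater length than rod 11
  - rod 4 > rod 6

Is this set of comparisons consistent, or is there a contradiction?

consistent

The single ordering rod 6 < rod 4 < rod 14 < rod 13 < rod 1 < rod 8 < rod 9 < rod 11 < rod 10 satisfies every listed relation, so no contradiction arises.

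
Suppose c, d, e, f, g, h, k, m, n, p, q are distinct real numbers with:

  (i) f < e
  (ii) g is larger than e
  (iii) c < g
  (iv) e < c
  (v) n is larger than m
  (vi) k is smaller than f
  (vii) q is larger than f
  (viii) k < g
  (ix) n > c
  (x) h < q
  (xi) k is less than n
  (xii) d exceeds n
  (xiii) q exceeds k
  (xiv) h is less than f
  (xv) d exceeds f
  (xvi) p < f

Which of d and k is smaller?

k < f < e < c < n < d, by transitivity through f, e, c, n.
So k < d; k is the smaller of the two.

k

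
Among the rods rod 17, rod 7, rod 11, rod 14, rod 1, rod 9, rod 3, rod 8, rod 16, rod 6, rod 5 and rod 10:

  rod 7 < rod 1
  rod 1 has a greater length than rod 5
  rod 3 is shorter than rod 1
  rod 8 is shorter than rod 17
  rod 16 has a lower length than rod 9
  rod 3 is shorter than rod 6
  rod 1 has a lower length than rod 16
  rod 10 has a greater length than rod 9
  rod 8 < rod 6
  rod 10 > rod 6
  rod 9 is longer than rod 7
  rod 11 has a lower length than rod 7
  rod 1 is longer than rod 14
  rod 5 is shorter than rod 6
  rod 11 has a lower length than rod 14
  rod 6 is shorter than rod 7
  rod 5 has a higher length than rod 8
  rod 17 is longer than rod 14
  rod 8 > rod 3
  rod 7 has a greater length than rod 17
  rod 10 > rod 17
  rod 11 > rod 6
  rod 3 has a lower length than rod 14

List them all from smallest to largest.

The consecutive links are each given: rod 3 < rod 8; rod 8 < rod 5; rod 5 < rod 6; rod 6 < rod 11; rod 11 < rod 14; rod 14 < rod 17; rod 17 < rod 7; rod 7 < rod 1; rod 1 < rod 16; rod 16 < rod 9; rod 9 < rod 10.

rod 3 < rod 8 < rod 5 < rod 6 < rod 11 < rod 14 < rod 17 < rod 7 < rod 1 < rod 16 < rod 9 < rod 10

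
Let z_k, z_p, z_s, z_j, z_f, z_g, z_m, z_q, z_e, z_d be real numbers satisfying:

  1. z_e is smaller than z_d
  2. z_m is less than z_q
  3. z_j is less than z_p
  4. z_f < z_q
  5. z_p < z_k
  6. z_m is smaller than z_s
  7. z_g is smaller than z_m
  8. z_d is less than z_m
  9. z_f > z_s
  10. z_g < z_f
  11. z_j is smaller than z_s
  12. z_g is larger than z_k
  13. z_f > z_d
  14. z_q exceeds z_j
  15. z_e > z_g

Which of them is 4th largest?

Piecing the relations together gives one ordering: z_j < z_p < z_k < z_g < z_e < z_d < z_m < z_s < z_f < z_q.
Counting 4 from the largest end gives z_m.

z_m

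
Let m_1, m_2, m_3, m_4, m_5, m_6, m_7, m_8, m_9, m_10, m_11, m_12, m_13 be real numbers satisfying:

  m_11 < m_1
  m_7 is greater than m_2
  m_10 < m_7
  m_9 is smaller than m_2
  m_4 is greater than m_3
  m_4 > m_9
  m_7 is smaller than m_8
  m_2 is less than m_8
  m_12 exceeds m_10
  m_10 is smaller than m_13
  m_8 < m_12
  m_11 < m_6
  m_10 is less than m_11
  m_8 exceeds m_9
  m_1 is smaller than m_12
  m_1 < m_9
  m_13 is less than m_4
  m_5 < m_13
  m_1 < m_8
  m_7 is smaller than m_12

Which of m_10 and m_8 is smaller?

m_10 < m_11 < m_1 < m_9 < m_2 < m_7 < m_8, by transitivity through m_11, m_1, m_9, m_2, m_7.
So m_10 < m_8; m_10 is the smaller of the two.

m_10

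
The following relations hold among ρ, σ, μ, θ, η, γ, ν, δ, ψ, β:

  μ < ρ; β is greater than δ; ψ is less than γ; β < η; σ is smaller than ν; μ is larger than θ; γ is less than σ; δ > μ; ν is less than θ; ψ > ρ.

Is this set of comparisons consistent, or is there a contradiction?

We have μ < ρ stated directly, yet also ρ < ψ < γ < σ < ν < θ < μ by chaining the others — so ρ < μ. Contradiction.

inconsistent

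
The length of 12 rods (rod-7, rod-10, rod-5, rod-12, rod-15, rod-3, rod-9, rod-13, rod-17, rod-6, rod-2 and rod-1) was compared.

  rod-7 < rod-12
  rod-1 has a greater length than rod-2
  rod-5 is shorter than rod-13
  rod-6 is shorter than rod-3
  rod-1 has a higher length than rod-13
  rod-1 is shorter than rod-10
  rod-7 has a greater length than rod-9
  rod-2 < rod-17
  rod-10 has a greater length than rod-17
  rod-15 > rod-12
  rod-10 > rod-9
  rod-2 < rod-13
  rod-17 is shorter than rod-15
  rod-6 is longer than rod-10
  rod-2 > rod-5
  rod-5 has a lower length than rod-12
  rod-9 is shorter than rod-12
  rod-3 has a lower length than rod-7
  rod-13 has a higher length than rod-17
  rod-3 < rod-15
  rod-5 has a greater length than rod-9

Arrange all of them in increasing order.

Nothing is placed below rod-9, so it is least; from there rod-9 < rod-5; rod-5 < rod-2; rod-2 < rod-17; rod-17 < rod-13; rod-13 < rod-1; rod-1 < rod-10; rod-10 < rod-6; rod-6 < rod-3; rod-3 < rod-7; rod-7 < rod-12; rod-12 < rod-15, each given directly.

rod-9 < rod-5 < rod-2 < rod-17 < rod-13 < rod-1 < rod-10 < rod-6 < rod-3 < rod-7 < rod-12 < rod-15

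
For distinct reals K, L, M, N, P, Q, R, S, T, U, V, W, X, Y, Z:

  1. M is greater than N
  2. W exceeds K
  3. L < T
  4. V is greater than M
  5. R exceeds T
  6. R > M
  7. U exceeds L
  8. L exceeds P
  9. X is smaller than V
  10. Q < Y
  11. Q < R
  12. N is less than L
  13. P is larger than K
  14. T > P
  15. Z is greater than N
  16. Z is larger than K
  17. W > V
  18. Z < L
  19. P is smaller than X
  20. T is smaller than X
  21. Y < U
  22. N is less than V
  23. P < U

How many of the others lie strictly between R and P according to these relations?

The relations place P below R. An element lies strictly between them when it is forced above P and also forced below R.
Above P: {L, T, X, V, U, W}. Below R: {Q, K, N, Z, L, T, M}.
Intersection: {L, T} — 2.

2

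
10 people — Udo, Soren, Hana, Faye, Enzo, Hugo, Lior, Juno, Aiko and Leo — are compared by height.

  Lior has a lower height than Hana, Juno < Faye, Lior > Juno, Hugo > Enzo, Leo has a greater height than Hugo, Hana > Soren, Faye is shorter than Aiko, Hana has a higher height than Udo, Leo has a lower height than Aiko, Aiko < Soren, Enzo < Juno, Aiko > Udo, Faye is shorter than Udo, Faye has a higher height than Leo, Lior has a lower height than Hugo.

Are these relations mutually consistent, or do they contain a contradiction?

Every relation is compatible with Enzo < Juno < Lior < Hugo < Leo < Faye < Udo < Aiko < Soren < Hana; the set is consistent.

consistent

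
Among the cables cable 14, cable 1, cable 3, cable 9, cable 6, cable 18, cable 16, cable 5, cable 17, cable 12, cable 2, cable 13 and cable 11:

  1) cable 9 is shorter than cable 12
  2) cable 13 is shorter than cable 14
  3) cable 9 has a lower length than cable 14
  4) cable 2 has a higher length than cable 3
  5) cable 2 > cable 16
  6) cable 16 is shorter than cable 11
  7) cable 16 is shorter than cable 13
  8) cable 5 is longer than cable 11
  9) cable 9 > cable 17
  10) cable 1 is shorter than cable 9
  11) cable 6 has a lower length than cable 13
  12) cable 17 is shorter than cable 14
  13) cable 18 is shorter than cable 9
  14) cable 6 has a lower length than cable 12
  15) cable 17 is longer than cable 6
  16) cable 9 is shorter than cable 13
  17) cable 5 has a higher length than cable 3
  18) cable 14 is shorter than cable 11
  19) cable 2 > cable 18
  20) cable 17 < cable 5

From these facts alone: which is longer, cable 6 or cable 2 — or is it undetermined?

Following every chain through cable 6: above cable 6 we get cable 17, cable 9, cable 13, cable 12, cable 14, cable 11, cable 5.
cable 2 is not reached, and no chain runs the other way from cable 2 to cable 6.
So the given relations leave the order of cable 6 and cable 2 undetermined.

undetermined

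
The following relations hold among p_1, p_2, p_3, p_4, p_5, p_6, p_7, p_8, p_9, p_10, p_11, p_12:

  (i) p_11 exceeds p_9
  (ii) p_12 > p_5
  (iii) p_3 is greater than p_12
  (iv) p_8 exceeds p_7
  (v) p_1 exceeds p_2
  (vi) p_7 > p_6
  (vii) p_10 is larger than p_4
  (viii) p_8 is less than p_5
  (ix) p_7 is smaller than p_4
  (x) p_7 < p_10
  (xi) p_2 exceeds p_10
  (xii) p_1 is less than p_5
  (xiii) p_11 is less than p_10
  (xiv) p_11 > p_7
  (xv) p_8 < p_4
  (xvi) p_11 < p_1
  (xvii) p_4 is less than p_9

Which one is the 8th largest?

p_9

Piecing the relations together gives one ordering: p_6 < p_7 < p_8 < p_4 < p_9 < p_11 < p_10 < p_2 < p_1 < p_5 < p_12 < p_3.
The 8th largest is p_9.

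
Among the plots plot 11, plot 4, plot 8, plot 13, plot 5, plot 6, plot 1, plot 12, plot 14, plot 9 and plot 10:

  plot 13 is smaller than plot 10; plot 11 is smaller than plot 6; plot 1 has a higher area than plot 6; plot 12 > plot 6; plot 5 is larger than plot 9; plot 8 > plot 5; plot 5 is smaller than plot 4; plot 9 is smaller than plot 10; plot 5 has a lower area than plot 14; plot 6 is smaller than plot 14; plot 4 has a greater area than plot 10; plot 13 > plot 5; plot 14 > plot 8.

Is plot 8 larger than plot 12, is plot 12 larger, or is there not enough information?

undetermined

Following every chain through plot 8: above plot 8 we get plot 14; below plot 8 we get plot 9, plot 5.
plot 12 is not reached, and no chain runs the other way from plot 12 to plot 8.
So the given relations leave the order of plot 8 and plot 12 undetermined.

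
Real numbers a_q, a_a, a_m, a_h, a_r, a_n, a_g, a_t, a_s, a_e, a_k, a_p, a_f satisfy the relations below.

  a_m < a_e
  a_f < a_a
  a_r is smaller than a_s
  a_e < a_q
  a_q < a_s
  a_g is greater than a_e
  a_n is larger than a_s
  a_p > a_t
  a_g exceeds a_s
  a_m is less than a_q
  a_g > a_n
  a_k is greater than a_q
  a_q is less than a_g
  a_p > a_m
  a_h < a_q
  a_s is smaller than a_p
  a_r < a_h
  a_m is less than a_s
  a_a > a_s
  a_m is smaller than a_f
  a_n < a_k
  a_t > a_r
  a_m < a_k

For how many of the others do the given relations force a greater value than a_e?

Directly above a_e: a_q, a_g.
One step further: a_s, a_k (4 so far).
One step further: a_n, a_a, a_p (7 so far).
No other element is forced above a_e by the given relations, so the count is 7.

7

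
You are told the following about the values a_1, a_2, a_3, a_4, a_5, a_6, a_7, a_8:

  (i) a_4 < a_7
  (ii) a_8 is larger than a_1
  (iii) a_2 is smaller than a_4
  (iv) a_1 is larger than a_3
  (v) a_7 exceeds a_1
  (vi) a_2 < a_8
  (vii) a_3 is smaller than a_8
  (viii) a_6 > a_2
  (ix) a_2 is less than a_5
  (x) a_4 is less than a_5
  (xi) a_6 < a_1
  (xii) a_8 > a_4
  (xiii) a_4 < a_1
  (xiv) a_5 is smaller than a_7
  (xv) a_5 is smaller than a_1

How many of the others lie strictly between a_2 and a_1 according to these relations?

Chaining upward from a_2 reaches: a_4, a_5, a_6, a_7, a_8.
Chaining downward from a_1 reaches: a_3, a_4, a_5, a_6.
Strictly between a_2 and a_1 are those in both lists: a_4, a_5, a_6 — 3 elements.

3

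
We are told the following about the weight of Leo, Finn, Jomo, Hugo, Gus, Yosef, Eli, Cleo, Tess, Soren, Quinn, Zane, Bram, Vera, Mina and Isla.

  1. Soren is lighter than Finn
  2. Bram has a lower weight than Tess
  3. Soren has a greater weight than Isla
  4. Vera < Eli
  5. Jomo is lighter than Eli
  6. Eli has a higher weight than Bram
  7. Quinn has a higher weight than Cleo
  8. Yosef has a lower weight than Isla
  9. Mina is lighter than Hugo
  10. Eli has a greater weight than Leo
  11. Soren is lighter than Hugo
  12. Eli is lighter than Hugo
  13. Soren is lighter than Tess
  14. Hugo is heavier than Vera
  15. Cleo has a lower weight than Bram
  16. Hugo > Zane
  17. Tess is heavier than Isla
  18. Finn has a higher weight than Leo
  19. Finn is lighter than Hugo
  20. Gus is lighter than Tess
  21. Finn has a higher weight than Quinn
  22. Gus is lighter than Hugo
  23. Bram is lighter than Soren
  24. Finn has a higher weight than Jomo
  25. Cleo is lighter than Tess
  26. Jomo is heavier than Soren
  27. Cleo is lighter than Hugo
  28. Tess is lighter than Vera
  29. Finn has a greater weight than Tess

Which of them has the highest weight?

Hugo

Cleo is not greatest since Cleo < Bram; Gus is not greatest since Gus < Hugo; Bram is not greatest since Bram < Tess; Yosef is not greatest since Yosef < Isla; Zane is not greatest since Zane < Hugo; Quinn is not greatest since Quinn < Finn; Mina is not greatest since Mina < Hugo; Isla is not greatest since Isla < Tess; Soren is not greatest since Soren < Jomo; Jomo is not greatest since Jomo < Eli; Leo is not greatest since Leo < Eli; Tess is not greatest since Tess < Finn; Vera is not greatest since Vera < Hugo; Finn is not greatest since Finn < Hugo; Eli is not greatest since Eli < Hugo.
Only Hugo has nothing above it, so Hugo is the highest weight.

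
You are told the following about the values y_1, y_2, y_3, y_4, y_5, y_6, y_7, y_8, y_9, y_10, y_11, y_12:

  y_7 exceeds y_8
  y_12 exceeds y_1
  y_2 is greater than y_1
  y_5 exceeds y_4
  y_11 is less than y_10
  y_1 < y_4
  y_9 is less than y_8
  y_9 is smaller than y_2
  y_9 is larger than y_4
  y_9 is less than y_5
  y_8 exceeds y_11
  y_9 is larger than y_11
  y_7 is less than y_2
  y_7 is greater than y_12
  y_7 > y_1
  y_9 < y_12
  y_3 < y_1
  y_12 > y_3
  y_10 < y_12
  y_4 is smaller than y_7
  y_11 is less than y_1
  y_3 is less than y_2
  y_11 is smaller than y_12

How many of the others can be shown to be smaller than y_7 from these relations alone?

8

From y_7 the given relations immediately reach y_1, y_4, y_8, y_12.
From those, y_11, y_3, y_10, y_9 — 8 in total.
Nothing else is reachable below y_7; 8 in all.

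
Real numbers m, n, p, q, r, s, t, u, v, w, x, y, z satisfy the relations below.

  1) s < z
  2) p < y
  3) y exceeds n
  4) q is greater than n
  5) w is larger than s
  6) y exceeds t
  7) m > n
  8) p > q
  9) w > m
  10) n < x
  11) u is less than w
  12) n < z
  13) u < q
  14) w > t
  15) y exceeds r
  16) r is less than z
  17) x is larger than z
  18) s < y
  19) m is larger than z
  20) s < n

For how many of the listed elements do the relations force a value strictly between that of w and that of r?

2

The relations place r below w. An element lies strictly between them when it is forced above r and also forced below w.
Above r: {z, m, x, y}. Below w: {u, s, n, t, z, m}.
Intersection: {z, m} — 2.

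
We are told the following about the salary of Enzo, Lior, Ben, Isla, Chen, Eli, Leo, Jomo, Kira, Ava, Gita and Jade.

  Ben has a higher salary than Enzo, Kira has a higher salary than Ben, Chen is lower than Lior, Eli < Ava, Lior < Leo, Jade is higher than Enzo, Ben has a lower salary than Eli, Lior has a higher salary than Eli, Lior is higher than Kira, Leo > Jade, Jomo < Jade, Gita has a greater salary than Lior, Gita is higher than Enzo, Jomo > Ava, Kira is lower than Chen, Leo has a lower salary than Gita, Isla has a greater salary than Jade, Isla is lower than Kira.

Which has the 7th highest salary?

The consecutive relations fix a unique order: Enzo < Ben < Eli < Ava < Jomo < Jade < Isla < Kira < Chen < Lior < Leo < Gita.
Counting 7 from the largest end gives Jade.

Jade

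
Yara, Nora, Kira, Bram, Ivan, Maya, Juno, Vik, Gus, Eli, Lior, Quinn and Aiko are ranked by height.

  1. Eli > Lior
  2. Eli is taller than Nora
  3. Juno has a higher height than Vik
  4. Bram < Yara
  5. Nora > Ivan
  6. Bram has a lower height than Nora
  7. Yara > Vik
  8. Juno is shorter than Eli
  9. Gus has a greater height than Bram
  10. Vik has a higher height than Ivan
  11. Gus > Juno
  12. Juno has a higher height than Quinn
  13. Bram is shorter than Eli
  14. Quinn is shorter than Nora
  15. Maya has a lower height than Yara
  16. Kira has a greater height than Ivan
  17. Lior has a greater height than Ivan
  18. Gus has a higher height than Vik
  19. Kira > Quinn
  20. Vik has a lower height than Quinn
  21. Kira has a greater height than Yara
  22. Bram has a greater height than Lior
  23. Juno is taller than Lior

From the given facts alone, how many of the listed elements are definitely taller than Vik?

7

Directly above Vik: Quinn, Juno, Yara, Gus.
One step further: Nora, Eli, Kira (7 so far).
Nothing else is reachable above Vik; 7 in all.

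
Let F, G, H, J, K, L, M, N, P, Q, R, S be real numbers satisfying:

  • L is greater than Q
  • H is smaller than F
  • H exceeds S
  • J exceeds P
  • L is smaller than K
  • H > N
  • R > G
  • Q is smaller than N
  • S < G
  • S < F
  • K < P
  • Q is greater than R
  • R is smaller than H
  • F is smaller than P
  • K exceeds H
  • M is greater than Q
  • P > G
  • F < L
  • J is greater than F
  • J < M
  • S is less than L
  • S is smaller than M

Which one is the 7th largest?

H

Piecing the relations together gives one ordering: S < G < R < Q < N < H < F < L < K < P < J < M.
The 7th largest is H.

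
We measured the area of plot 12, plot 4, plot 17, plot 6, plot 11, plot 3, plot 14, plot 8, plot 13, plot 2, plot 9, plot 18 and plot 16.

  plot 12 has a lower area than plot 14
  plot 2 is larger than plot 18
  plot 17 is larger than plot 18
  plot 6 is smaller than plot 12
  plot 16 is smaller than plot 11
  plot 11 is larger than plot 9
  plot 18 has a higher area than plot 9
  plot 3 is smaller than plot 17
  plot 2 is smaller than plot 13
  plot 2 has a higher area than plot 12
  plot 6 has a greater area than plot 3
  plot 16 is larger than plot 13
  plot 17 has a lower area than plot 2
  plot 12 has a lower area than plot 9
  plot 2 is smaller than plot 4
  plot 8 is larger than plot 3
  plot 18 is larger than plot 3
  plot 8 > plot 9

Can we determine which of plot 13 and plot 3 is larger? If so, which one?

plot 3 < plot 6 < plot 12 < plot 9 < plot 18 < plot 17 < plot 2 < plot 13, by transitivity through plot 6, plot 12, plot 9, plot 18, plot 17, plot 2.
So plot 13 is larger.

plot 13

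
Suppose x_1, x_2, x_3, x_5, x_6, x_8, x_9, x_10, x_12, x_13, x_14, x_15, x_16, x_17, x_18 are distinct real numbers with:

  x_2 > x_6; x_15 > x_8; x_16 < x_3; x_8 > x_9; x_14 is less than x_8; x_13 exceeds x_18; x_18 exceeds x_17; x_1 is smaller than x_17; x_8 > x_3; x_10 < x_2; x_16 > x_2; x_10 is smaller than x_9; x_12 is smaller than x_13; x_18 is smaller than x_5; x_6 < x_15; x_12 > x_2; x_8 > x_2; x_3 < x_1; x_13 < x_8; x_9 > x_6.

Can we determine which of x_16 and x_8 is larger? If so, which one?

x_8

x_16 < x_3 and x_3 < x_1 give x_16 < x_1.
With x_1 < x_17: x_16 < x_3 < x_1 < x_17.
With x_17 < x_18: x_16 < x_3 < x_1 < x_17 < x_18.
With x_18 < x_13: x_16 < x_3 < x_1 < x_17 < x_18 < x_13.
Then x_13 < x_8 extends the chain to x_8.
So x_8 is larger.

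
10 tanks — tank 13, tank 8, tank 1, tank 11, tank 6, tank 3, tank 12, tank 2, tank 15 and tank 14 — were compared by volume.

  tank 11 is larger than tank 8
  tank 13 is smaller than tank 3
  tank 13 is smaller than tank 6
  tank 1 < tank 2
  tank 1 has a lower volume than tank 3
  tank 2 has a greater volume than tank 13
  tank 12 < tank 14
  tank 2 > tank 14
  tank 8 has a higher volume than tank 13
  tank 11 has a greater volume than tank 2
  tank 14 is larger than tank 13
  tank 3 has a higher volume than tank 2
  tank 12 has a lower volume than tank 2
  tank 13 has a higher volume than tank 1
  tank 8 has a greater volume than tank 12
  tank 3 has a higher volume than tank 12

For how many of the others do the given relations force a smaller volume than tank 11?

6

Directly below tank 11: tank 2, tank 8.
One step further: tank 12, tank 1, tank 13, tank 14 (6 so far).
No other element is forced below tank 11 by the given relations, so the count is 6.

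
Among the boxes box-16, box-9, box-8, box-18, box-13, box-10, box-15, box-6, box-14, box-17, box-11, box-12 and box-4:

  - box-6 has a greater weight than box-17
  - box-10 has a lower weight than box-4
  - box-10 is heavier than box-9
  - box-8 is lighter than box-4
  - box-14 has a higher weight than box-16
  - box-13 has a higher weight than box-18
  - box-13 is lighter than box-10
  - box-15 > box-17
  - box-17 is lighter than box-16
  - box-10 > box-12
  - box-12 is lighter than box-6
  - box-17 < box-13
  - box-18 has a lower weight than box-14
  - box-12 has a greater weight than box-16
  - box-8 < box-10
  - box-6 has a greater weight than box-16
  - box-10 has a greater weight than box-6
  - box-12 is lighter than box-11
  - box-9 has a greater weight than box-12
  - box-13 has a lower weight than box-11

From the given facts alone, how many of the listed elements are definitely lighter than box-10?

Directly below box-10: box-8, box-13, box-12, box-9, box-6.
One step further: box-17, box-18, box-16 (8 so far).
No other element is forced below box-10 by the given relations, so the count is 8.

8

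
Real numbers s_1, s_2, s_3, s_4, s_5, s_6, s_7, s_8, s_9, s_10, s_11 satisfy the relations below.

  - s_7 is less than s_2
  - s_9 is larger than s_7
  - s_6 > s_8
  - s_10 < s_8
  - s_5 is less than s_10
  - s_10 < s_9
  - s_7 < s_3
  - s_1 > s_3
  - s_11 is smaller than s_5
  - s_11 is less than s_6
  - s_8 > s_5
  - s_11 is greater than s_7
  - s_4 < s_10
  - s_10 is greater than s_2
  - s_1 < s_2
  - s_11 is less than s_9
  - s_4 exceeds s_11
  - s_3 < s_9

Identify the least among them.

s_11 is not least since s_7 < s_11; s_4 is not least since s_11 < s_4; s_3 is not least since s_7 < s_3; s_1 is not least since s_3 < s_1; s_5 is not least since s_11 < s_5; s_2 is not least since s_7 < s_2; s_10 is not least since s_4 < s_10; s_8 is not least since s_5 < s_8; s_9 is not least since s_7 < s_9; s_6 is not least since s_8 < s_6.
Only s_7 has nothing below it, so s_7 is the least.

s_7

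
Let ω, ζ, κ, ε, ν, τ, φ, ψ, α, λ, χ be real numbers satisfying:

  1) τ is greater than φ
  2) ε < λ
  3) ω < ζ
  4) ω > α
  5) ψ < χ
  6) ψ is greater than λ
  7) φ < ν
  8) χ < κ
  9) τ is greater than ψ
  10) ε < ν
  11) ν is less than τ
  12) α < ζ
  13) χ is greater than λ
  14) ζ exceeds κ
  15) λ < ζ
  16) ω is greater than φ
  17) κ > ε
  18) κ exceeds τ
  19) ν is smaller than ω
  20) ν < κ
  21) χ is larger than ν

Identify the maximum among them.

ζ

Chaining downward from ζ: directly below it, α, λ, ω, κ; then φ, ε, ν, τ, χ; then ψ.
That covers every other element, and nothing is given above ζ, so ζ is the maximum.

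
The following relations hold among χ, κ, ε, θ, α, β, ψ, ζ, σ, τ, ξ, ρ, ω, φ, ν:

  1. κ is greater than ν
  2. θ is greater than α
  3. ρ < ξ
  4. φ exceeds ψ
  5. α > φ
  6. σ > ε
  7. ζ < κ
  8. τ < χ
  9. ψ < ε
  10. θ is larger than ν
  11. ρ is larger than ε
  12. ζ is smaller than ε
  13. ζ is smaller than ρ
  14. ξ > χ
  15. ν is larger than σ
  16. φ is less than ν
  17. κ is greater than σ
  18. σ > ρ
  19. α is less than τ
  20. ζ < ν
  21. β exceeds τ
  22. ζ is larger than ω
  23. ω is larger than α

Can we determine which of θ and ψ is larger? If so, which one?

θ

Chaining the given relations: ψ < φ < α < ω < ζ < ε < ρ < σ < ν < θ.
So θ is larger.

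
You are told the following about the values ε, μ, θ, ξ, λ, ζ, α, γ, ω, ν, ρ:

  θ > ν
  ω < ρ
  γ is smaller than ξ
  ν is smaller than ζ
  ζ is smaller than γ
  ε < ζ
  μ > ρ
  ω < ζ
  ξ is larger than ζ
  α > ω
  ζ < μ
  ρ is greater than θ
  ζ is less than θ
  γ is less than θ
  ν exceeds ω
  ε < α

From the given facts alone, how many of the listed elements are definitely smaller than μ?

7

From μ the given relations immediately reach ζ, ρ.
From those, ε, ω, ν, θ — 6 in total.
From those, γ — 7 in total.
Nothing else is reachable below μ; 7 in all.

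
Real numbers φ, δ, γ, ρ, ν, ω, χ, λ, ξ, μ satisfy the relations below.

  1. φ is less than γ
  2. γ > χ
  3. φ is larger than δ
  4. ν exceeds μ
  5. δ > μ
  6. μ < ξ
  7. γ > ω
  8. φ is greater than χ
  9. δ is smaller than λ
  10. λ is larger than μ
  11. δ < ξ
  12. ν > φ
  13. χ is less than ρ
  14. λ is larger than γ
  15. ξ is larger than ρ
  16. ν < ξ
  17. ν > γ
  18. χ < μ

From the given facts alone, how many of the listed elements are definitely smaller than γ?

5

From γ the given relations immediately reach χ, φ, ω.
From those, δ — 4 in total.
From those, μ — 5 in total.
No other element is forced below γ by the given relations, so the count is 5.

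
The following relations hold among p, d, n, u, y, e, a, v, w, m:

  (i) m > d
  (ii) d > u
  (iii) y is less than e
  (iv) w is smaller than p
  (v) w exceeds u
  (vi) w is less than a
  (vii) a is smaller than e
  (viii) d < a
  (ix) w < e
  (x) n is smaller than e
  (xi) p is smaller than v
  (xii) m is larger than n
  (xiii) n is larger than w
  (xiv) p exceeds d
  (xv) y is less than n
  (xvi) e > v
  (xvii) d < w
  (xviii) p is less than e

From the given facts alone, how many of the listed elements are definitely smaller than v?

4

Directly below v: p.
One step further: d, w (3 so far).
One step further: u (4 so far).
Nothing else is reachable below v; 4 in all.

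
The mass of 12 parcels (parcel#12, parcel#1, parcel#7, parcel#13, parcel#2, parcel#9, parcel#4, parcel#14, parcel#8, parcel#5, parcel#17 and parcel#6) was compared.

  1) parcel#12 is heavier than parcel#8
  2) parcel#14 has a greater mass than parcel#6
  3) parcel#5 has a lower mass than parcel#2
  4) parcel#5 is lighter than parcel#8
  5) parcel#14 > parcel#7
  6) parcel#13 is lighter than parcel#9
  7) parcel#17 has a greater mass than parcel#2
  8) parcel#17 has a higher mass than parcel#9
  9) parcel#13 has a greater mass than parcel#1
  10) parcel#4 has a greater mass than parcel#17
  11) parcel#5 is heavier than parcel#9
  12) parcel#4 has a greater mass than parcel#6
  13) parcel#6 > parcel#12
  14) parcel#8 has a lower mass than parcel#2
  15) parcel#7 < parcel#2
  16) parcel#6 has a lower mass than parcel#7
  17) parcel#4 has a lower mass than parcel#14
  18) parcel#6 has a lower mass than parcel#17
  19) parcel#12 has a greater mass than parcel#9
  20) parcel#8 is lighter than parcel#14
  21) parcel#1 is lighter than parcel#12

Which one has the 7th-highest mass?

Piecing the relations together gives one ordering: parcel#1 < parcel#13 < parcel#9 < parcel#5 < parcel#8 < parcel#12 < parcel#6 < parcel#7 < parcel#2 < parcel#17 < parcel#4 < parcel#14.
The 7th largest is parcel#12.

parcel#12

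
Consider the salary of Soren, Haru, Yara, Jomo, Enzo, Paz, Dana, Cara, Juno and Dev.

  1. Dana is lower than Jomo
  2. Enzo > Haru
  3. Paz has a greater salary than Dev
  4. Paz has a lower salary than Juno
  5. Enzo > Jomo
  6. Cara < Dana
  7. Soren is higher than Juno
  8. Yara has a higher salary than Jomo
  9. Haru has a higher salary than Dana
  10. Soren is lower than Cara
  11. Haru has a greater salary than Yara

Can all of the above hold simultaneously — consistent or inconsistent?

consistent

Every relation is compatible with Dev < Paz < Juno < Soren < Cara < Dana < Jomo < Yara < Haru < Enzo; the set is consistent.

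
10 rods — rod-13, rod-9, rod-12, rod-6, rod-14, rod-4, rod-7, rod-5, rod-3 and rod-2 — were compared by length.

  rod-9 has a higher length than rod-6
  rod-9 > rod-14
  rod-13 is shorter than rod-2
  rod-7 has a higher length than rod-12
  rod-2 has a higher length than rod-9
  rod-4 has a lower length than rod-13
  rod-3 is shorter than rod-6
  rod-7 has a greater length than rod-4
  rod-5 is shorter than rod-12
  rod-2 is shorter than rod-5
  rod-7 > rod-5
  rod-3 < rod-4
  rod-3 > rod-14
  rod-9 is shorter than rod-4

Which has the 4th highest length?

rod-2

Chaining the given pairs: rod-14 < rod-3 < rod-6 < rod-9 < rod-4 < rod-13 < rod-2 < rod-5 < rod-12 < rod-7.
Counting 4 from the largest end gives rod-2.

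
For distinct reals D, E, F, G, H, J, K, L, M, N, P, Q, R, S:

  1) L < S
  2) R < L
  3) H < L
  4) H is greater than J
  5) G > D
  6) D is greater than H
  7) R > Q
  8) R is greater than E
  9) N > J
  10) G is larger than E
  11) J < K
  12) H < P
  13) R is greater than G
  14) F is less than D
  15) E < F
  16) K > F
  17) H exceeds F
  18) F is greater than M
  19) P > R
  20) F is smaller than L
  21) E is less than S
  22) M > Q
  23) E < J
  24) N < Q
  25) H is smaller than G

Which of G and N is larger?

G

N < Q and Q < M give N < M.
Then M < F extends the chain to F.
Then F < H extends the chain to H.
Then H < D extends the chain to D.
Then D < G extends the chain to G.
So N < G; G is the larger of the two.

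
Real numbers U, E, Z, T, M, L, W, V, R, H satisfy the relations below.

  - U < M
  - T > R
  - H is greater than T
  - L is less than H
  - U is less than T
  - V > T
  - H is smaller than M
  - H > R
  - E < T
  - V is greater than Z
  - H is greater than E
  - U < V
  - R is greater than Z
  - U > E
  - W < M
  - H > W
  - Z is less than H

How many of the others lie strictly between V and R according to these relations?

The relations place R below V. An element lies strictly between them when it is forced above R and also forced below V.
Above R: {T, H, M}. Below V: {E, Z, U, T}.
Intersection: {T} — 1.

1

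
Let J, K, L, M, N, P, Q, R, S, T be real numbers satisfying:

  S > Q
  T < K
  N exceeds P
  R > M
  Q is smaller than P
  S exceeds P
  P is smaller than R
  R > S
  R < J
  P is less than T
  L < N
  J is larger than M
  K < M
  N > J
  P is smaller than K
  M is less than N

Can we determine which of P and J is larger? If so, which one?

J

Following the relations from P: P < T < K < M < J.
So J is larger.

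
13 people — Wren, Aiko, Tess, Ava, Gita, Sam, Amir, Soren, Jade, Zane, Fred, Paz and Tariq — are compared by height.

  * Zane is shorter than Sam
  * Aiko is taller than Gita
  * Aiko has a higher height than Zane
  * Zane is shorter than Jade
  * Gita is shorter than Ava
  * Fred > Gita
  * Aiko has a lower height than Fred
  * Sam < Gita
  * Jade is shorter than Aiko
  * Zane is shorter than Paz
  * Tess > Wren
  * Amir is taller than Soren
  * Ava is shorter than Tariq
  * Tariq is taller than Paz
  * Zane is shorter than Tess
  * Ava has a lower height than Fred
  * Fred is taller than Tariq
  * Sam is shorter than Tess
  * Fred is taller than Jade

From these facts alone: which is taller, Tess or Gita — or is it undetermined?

undetermined

Following every chain through Tess: below Tess we get Zane, Sam, Wren.
Gita is not reached, and no chain runs the other way from Gita to Tess.
So the given relations leave the order of Tess and Gita undetermined.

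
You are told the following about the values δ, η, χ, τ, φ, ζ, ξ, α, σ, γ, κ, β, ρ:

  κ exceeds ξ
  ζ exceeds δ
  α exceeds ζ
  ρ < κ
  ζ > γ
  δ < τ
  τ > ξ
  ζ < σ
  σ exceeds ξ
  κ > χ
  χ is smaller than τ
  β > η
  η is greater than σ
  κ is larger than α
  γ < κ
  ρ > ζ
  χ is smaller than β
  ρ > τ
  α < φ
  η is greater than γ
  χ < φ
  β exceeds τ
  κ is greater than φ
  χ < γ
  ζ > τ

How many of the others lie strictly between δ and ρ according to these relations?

2

Chaining upward from δ reaches: τ, ζ, σ, α, η, φ, κ, β.
Chaining downward from ρ reaches: ξ, χ, γ, τ, ζ.
Strictly between δ and ρ are those in both lists: τ, ζ — 2 elements.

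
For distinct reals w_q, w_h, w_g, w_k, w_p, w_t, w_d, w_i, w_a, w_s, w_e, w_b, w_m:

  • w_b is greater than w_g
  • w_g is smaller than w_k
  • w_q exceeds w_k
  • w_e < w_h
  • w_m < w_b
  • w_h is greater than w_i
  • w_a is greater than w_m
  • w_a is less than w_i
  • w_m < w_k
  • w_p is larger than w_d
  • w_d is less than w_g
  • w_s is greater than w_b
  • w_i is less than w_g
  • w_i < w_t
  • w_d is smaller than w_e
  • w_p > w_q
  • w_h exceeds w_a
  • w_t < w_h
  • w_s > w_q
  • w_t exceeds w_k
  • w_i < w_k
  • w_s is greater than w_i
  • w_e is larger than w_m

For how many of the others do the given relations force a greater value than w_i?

The elements the relations force above w_i are w_g, w_b, w_k, w_q, w_p, w_t, w_s, w_h — no chain reaches any other.
That is 8.

8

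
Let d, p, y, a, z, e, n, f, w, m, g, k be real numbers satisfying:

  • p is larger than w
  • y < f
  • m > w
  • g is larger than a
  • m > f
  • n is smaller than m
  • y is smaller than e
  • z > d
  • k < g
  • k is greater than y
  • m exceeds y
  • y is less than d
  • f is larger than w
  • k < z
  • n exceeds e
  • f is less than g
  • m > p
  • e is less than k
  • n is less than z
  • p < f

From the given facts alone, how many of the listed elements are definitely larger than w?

4

Directly above w: p, f, m.
One step further: g (4 so far).
No other element is forced above w by the given relations, so the count is 4.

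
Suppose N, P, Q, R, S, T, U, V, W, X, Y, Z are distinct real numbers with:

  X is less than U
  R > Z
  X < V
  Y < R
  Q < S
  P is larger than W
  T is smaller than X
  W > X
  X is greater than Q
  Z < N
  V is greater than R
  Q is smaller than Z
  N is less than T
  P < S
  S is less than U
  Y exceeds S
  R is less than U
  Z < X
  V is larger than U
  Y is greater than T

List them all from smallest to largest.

Q < Z < N < T < X < W < P < S < Y < R < U < V

The consecutive links are each given: Q < Z; Z < N; N < T; T < X; X < W; W < P; P < S; S < Y; Y < R; R < U; U < V.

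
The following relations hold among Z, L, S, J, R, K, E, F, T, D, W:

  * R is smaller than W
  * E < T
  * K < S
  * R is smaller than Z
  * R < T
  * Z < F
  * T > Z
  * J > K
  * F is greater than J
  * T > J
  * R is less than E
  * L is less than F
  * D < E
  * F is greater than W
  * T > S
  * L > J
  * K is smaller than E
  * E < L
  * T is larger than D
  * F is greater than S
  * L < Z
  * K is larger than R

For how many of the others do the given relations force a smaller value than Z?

6

Directly below Z: R, L.
One step further: E, J (4 so far).
One step further: D, K (6 so far).
No other element is forced below Z by the given relations, so the count is 6.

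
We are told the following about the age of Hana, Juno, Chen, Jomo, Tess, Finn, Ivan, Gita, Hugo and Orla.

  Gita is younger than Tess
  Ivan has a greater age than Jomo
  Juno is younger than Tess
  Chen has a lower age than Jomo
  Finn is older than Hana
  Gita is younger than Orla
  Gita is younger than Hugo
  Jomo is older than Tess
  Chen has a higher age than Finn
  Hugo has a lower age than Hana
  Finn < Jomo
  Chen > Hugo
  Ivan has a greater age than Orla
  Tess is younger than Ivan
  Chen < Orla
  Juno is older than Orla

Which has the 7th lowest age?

Piecing the relations together gives one ordering: Gita < Hugo < Hana < Finn < Chen < Orla < Juno < Tess < Jomo < Ivan.
Counting 7 from the smallest end gives Juno.

Juno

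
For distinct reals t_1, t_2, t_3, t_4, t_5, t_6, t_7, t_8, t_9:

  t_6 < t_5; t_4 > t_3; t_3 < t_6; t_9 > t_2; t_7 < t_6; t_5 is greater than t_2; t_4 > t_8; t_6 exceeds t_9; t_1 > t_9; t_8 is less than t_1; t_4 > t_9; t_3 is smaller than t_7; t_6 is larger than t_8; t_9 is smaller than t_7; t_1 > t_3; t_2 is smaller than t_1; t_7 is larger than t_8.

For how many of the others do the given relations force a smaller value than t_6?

5

From t_6 the given relations immediately reach t_3, t_9, t_8, t_7.
From those, t_2 — 5 in total.
Nothing else is reachable below t_6; 5 in all.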